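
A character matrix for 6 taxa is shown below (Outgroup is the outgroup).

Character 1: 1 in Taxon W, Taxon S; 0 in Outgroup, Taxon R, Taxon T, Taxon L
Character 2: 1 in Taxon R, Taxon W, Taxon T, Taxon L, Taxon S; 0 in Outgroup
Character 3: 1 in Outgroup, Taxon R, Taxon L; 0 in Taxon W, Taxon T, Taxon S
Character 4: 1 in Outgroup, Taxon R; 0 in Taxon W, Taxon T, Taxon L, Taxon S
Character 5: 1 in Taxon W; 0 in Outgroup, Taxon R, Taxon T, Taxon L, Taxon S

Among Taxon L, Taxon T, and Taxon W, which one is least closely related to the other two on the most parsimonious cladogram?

Taxon L

Character polarity is set by the outgroup: the derived state is whichever differs from the outgroup's state, so for Character 3, Character 4 the derived state is '0', and for the remaining characters it is '1'.
Only Taxon S and Taxon W show the derived state '1' for Character 1, supporting them as a clade.
All ingroup taxa share the derived state '1' for Character 2; it defines the ingroup but does not resolve relationships within it.
Character 3 (derived state '0') is shared by Taxon S, Taxon T, and Taxon W — a synapomorphy uniting that clade.
Character 4 (derived state '0') is shared by Taxon L, Taxon S, Taxon T, and Taxon W — a synapomorphy uniting that clade.
Character 5 (derived state '1') is unique to Taxon W (autapomorphy; uninformative for grouping).
Most parsimonious ingroup topology: (Taxon R,(((Taxon W,Taxon S),Taxon T),Taxon L)).
Taxon W and Taxon T share a more recent common ancestor with each other than either does with Taxon L, so Taxon L is the least closely related of the three.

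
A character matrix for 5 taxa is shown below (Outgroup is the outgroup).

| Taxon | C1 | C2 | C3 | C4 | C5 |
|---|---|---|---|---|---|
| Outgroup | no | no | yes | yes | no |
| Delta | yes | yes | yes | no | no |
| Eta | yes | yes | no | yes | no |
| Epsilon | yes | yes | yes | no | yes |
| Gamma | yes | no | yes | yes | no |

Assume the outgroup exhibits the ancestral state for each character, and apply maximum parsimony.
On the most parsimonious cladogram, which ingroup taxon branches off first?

Character polarity is set by the outgroup: the derived state is whichever differs from the outgroup's state, so for C3, C4 the derived state is 'no', and for the remaining characters it is 'yes'.
All ingroup taxa share the derived state 'yes' for C1; it defines the ingroup but does not resolve relationships within it.
C2 (derived state 'yes') is shared by Delta, Epsilon, and Eta — a synapomorphy uniting that clade.
C3 (derived state 'no') is unique to Eta (autapomorphy; uninformative for grouping).
C4 (derived state 'no') is shared by Delta and Epsilon — a synapomorphy uniting that clade.
C5 (derived state 'yes') is unique to Epsilon (autapomorphy; uninformative for grouping).
Most parsimonious ingroup topology: (((Delta,Epsilon),Eta),Gamma).
Gamma is sister to the clade containing all other ingroup taxa, so it is the earliest-diverging (most basal) ingroup lineage.

Gamma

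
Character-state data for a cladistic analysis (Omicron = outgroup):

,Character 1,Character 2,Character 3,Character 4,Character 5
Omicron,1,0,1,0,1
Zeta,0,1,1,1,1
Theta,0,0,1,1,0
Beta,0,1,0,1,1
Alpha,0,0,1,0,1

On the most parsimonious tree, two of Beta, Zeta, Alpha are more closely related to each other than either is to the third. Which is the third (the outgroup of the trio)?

Alpha

Character polarity is set by the outgroup: the derived state is whichever differs from the outgroup's state, so for Character 1, Character 3, Character 5 the derived state is '0', and for the remaining characters it is '1'.
All ingroup taxa share the derived state '0' for Character 1; it defines the ingroup but does not resolve relationships within it.
Character 2: derived state '1' in Beta and Zeta only — synapomorphy for {Beta, Zeta}.
Character 3: derived state '0' in Beta only — an autapomorphy, so it tells us nothing about relationships among taxa.
Only Beta, Theta, and Zeta show the derived state '1' for Character 4, supporting them as a clade.
Character 5 (derived state '0') is unique to Theta (autapomorphy; uninformative for grouping).
Most parsimonious ingroup topology: (((Zeta,Beta),Theta),Alpha).
Beta and Zeta share a more recent common ancestor with each other than either does with Alpha, so Alpha is the least closely related of the three.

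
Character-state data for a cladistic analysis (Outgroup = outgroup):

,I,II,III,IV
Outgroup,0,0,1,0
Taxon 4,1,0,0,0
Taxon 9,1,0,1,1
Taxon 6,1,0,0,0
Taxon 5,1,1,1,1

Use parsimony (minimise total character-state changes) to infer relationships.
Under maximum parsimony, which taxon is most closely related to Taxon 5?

Taxon 9

Character polarity is set by the outgroup: the derived state is whichever differs from the outgroup's state, so for III the derived state is '0', and for the remaining characters it is '1'.
I (derived state '1') is shared by all ingroup taxa — unites the whole ingroup.
II (derived state '1') is unique to Taxon 5 (autapomorphy; uninformative for grouping).
Only Taxon 4 and Taxon 6 show the derived state '0' for III, supporting them as a clade.
Only Taxon 5 and Taxon 9 show the derived state '1' for IV, supporting them as a clade.
Most parsimonious ingroup topology: ((Taxon 5,Taxon 9),(Taxon 6,Taxon 4)).
Taxon 5 and Taxon 9 form a cherry on this tree, so they are sister taxa.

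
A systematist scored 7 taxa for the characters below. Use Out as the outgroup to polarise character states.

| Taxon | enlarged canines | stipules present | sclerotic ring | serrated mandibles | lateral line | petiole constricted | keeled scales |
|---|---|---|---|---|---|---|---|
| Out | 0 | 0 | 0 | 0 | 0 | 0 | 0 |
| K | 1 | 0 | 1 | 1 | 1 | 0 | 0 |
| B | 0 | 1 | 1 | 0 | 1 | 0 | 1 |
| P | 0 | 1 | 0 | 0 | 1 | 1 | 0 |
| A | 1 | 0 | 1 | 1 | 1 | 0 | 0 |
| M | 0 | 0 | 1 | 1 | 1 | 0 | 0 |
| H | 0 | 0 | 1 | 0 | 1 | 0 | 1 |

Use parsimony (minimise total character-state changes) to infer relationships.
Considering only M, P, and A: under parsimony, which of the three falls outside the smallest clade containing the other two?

P

The outgroup has state '0' for every character, so '1' is the derived state throughout.
enlarged canines: derived state '1' in A and K only — synapomorphy for {A, K}.
stipules present groups B and P, which is incompatible with the clades supported by the remaining characters; treating it as convergent (homoplasy) costs fewer steps than any alternative tree.
sclerotic ring (derived state '1') is shared by A, B, H, K, and M — a synapomorphy uniting that clade.
Only A, K, and M show the derived state '1' for serrated mandibles, supporting them as a clade.
lateral line (derived state '1') is shared by all ingroup taxa — unites the whole ingroup.
petiole constricted: derived state '1' in P only — an autapomorphy, so it tells us nothing about relationships among taxa.
keeled scales (derived state '1') is shared by B and H — a synapomorphy uniting that clade.
Most parsimonious ingroup topology: ((((K,A),M),(B,H)),P).
A and M share a more recent common ancestor with each other than either does with P, so P is the least closely related of the three.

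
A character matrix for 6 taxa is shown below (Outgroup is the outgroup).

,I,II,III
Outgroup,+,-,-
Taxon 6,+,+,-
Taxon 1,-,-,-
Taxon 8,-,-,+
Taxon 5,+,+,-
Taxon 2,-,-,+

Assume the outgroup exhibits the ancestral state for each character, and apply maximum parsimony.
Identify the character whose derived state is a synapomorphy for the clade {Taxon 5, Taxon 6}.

II

Character polarity is set by the outgroup: the derived state is whichever differs from the outgroup's state, so for I the derived state is '-', and for the remaining characters it is '+'.
I (derived state '-') is shared by Taxon 1, Taxon 2, and Taxon 8 — a synapomorphy uniting that clade.
II (derived state '+') is shared by Taxon 5 and Taxon 6 — a synapomorphy uniting that clade.
Only Taxon 2 and Taxon 8 show the derived state '+' for III, supporting them as a clade.
Most parsimonious ingroup topology: ((Taxon 6,Taxon 5),(Taxon 1,(Taxon 8,Taxon 2))).
The clade {Taxon 5, Taxon 6} is supported by II: its derived state '+' occurs in exactly those taxa and in no other taxon (including the outgroup).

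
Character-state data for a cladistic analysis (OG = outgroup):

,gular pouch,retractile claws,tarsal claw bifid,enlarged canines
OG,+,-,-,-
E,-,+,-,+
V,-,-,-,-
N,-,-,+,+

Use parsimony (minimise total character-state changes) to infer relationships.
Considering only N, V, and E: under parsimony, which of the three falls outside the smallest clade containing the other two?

Character polarity is set by the outgroup: the derived state is whichever differs from the outgroup's state, so for gular pouch the derived state is '-', and for the remaining characters it is '+'.
gular pouch (derived state '-') is shared by all ingroup taxa — unites the whole ingroup.
retractile claws: derived state '+' in E only — an autapomorphy, so it tells us nothing about relationships among taxa.
tarsal claw bifid (derived state '+') is unique to N (autapomorphy; uninformative for grouping).
Only E and N show the derived state '+' for enlarged canines, supporting them as a clade.
Most parsimonious ingroup topology: ((E,N),V).
E and N share a more recent common ancestor with each other than either does with V, so V is the least closely related of the three.

V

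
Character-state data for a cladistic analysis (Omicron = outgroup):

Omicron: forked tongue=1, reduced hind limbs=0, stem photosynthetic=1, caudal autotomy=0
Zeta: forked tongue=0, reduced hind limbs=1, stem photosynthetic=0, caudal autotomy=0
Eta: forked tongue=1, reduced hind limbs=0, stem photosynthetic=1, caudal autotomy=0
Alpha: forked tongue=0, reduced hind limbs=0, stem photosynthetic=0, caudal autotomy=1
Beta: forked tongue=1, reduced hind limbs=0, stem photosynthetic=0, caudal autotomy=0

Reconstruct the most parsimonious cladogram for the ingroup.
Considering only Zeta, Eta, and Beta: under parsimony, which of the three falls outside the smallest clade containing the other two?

Eta

Character polarity is set by the outgroup: the derived state is whichever differs from the outgroup's state, so for forked tongue, stem photosynthetic the derived state is '0', and for the remaining characters it is '1'.
forked tongue: derived state '0' in Alpha and Zeta only — synapomorphy for {Alpha, Zeta}.
reduced hind limbs (derived state '1') is unique to Zeta (autapomorphy; uninformative for grouping).
stem photosynthetic: derived state '0' in Alpha, Beta, and Zeta only — synapomorphy for {Alpha, Beta, Zeta}.
caudal autotomy: derived state '1' in Alpha only — an autapomorphy, so it tells us nothing about relationships among taxa.
Most parsimonious ingroup topology: (((Zeta,Alpha),Beta),Eta).
Zeta and Beta share a more recent common ancestor with each other than either does with Eta, so Eta is the least closely related of the three.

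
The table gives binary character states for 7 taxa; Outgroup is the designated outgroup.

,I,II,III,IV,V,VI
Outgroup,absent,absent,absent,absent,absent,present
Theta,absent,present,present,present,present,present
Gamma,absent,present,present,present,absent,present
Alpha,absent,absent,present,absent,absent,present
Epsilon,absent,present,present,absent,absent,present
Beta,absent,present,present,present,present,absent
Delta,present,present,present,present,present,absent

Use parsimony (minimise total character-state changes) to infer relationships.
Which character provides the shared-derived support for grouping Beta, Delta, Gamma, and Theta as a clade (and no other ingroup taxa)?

IV

Character polarity is set by the outgroup: the derived state is whichever differs from the outgroup's state, so for VI the derived state is 'absent', and for the remaining characters it is 'present'.
I (derived state 'present') is unique to Delta (autapomorphy; uninformative for grouping).
Only Beta, Delta, Epsilon, Gamma, and Theta show the derived state 'present' for II, supporting them as a clade.
All ingroup taxa share the derived state 'present' for III; it defines the ingroup but does not resolve relationships within it.
Only Beta, Delta, Gamma, and Theta show the derived state 'present' for IV, supporting them as a clade.
Only Beta, Delta, and Theta show the derived state 'present' for V, supporting them as a clade.
Only Beta and Delta show the derived state 'absent' for VI, supporting them as a clade.
Most parsimonious ingroup topology: ((((Theta,(Beta,Delta)),Gamma),Epsilon),Alpha).
The clade {Beta, Delta, Gamma, Theta} is supported by IV: its derived state 'present' occurs in exactly those taxa and in no other taxon (including the outgroup).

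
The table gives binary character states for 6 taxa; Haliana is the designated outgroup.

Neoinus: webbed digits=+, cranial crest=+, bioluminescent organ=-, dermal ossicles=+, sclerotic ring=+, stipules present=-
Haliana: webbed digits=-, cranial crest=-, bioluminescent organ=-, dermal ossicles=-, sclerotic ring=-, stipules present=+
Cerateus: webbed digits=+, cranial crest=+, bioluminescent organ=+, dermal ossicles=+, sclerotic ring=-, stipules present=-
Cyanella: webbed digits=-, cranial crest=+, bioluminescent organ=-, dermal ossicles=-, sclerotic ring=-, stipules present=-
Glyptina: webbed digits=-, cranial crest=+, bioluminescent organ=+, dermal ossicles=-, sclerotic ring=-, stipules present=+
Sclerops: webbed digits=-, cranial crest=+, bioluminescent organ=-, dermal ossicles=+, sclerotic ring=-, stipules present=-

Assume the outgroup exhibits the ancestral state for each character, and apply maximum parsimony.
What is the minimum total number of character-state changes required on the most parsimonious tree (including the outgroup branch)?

Character polarity is set by the outgroup: the derived state is whichever differs from the outgroup's state, so for stipules present the derived state is '-', and for the remaining characters it is '+'.
webbed digits: derived state '+' in Cerateus and Neoinus only — synapomorphy for {Cerateus, Neoinus}.
All ingroup taxa share the derived state '+' for cranial crest; it defines the ingroup but does not resolve relationships within it.
bioluminescent organ groups Cerateus and Glyptina, which is incompatible with the clades supported by the remaining characters; treating it as convergent (homoplasy) costs fewer steps than any alternative tree.
dermal ossicles: derived state '+' in Cerateus, Neoinus, and Sclerops only — synapomorphy for {Cerateus, Neoinus, Sclerops}.
sclerotic ring: derived state '+' in Neoinus only — an autapomorphy, so it tells us nothing about relationships among taxa.
Only Cerateus, Cyanella, Neoinus, and Sclerops show the derived state '-' for stipules present, supporting them as a clade.
Most parsimonious ingroup topology: (Glyptina,(((Cerateus,Neoinus),Sclerops),Cyanella)).
Changes per character on this tree: webbed digits: 1; cranial crest: 1; bioluminescent organ: 2; dermal ossicles: 1; sclerotic ring: 1; stipules present: 1.
Total = 7.

7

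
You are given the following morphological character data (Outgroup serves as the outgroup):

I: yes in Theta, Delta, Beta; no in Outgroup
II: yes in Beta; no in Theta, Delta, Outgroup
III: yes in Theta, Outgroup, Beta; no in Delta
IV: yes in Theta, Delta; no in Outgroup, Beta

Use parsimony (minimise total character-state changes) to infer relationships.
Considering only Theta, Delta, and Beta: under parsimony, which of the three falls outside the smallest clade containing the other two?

Character polarity is set by the outgroup: the derived state is whichever differs from the outgroup's state, so for III the derived state is 'no', and for the remaining characters it is 'yes'.
All ingroup taxa share the derived state 'yes' for I; it defines the ingroup but does not resolve relationships within it.
II: derived state 'yes' in Beta only — an autapomorphy, so it tells us nothing about relationships among taxa.
III: derived state 'no' in Delta only — an autapomorphy, so it tells us nothing about relationships among taxa.
IV: derived state 'yes' in Delta and Theta only — synapomorphy for {Delta, Theta}.
Most parsimonious ingroup topology: (Beta,(Delta,Theta)).
Delta and Theta share a more recent common ancestor with each other than either does with Beta, so Beta is the least closely related of the three.

Beta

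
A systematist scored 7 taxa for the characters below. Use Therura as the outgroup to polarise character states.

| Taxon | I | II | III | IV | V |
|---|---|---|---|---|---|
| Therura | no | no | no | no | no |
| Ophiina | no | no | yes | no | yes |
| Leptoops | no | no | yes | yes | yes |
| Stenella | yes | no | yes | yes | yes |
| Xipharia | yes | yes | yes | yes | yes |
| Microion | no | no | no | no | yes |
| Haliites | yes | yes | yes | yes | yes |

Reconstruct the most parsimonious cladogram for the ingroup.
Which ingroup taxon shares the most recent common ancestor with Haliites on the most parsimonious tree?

The outgroup has state 'no' for every character, so 'yes' is the derived state throughout.
Only Haliites, Stenella, and Xipharia show the derived state 'yes' for I, supporting them as a clade.
II (derived state 'yes') is shared by Haliites and Xipharia — a synapomorphy uniting that clade.
III (derived state 'yes') is shared by Haliites, Leptoops, Ophiina, Stenella, and Xipharia — a synapomorphy uniting that clade.
IV (derived state 'yes') is shared by Haliites, Leptoops, Stenella, and Xipharia — a synapomorphy uniting that clade.
All ingroup taxa share the derived state 'yes' for V; it defines the ingroup but does not resolve relationships within it.
Most parsimonious ingroup topology: ((Ophiina,(Leptoops,(Stenella,(Xipharia,Haliites)))),Microion).
Haliites and Xipharia form a cherry on this tree, so they are sister taxa.

Xipharia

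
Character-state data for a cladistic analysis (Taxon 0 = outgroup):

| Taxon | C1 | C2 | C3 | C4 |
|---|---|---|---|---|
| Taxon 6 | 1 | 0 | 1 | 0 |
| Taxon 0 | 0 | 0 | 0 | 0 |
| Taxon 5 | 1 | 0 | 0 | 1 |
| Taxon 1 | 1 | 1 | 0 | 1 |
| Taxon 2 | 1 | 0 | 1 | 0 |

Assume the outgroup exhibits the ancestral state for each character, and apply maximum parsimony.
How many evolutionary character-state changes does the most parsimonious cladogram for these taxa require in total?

The outgroup has state '0' for every character, so '1' is the derived state throughout.
All ingroup taxa share the derived state '1' for C1; it defines the ingroup but does not resolve relationships within it.
C2 (derived state '1') is unique to Taxon 1 (autapomorphy; uninformative for grouping).
C3 (derived state '1') is shared by Taxon 2 and Taxon 6 — a synapomorphy uniting that clade.
Only Taxon 1 and Taxon 5 show the derived state '1' for C4, supporting them as a clade.
Most parsimonious ingroup topology: ((Taxon 6,Taxon 2),(Taxon 1,Taxon 5)).
Changes per character on this tree: C1: 1; C2: 1; C3: 1; C4: 1.
Total = 4.

4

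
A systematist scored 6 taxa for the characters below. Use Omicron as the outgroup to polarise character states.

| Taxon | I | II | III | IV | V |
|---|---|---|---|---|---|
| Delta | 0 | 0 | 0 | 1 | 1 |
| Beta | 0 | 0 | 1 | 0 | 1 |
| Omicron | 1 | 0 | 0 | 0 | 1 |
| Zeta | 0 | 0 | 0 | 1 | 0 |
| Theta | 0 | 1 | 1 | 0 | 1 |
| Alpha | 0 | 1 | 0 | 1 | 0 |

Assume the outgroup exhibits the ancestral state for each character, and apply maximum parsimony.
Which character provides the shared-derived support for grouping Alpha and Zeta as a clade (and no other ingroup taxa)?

Character polarity is set by the outgroup: the derived state is whichever differs from the outgroup's state, so for I, V the derived state is '0', and for the remaining characters it is '1'.
All ingroup taxa share the derived state '0' for I; it defines the ingroup but does not resolve relationships within it.
II (state '1') occurs in Alpha and Theta but conflicts with the nesting implied by the other characters — most parsimoniously interpreted as homoplasy.
III (derived state '1') is shared by Beta and Theta — a synapomorphy uniting that clade.
Only Alpha, Delta, and Zeta show the derived state '1' for IV, supporting them as a clade.
V (derived state '0') is shared by Alpha and Zeta — a synapomorphy uniting that clade.
Most parsimonious ingroup topology: (((Zeta,Alpha),Delta),(Theta,Beta)).
The clade {Alpha, Zeta} is supported by V: its derived state '0' occurs in exactly those taxa and in no other taxon (including the outgroup).

V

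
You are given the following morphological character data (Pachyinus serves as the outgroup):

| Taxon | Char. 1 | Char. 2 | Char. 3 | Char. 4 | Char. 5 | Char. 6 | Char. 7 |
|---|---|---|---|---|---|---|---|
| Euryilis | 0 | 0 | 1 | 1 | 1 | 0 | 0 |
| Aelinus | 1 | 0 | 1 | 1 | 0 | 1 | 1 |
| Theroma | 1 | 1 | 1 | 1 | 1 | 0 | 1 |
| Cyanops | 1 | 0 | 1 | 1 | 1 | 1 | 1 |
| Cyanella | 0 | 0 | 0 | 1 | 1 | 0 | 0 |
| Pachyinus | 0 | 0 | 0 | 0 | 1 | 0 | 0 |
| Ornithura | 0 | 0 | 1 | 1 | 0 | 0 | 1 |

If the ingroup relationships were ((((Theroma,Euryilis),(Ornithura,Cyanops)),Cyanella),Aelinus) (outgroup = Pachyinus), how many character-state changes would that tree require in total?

Map each character onto ((((Theroma,Euryilis),(Ornithura,Cyanops)),Cyanella),Aelinus) (rooted by Pachyinus) and count the minimum state changes it requires (Fitch parsimony):
Char. 1: 3; Char. 2: 1; Char. 3: 2; Char. 4: 1; Char. 5: 2; Char. 6: 2; Char. 7: 3.
Total tree length = 14.

14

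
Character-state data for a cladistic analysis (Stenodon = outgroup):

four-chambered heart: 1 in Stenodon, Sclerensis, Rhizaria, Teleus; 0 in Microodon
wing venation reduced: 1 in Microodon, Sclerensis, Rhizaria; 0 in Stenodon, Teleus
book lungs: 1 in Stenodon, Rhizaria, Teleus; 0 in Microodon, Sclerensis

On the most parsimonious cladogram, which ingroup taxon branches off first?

Character polarity is set by the outgroup: the derived state is whichever differs from the outgroup's state, so for four-chambered heart, book lungs the derived state is '0', and for the remaining characters it is '1'.
four-chambered heart (derived state '0') is unique to Microodon (autapomorphy; uninformative for grouping).
wing venation reduced (derived state '1') is shared by Microodon, Rhizaria, and Sclerensis — a synapomorphy uniting that clade.
book lungs (derived state '0') is shared by Microodon and Sclerensis — a synapomorphy uniting that clade.
Most parsimonious ingroup topology: (((Microodon,Sclerensis),Rhizaria),Teleus).
Teleus is sister to the clade containing all other ingroup taxa, so it is the earliest-diverging (most basal) ingroup lineage.

Teleus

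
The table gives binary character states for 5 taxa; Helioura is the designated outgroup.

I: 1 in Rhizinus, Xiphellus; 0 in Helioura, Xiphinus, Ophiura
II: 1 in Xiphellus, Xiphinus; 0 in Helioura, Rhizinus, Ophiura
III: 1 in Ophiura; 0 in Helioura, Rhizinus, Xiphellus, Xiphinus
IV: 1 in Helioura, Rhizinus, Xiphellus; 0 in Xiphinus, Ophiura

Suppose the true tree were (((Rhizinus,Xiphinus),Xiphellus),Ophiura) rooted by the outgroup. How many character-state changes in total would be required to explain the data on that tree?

7

Map each character onto (((Rhizinus,Xiphinus),Xiphellus),Ophiura) (rooted by Helioura) and count the minimum state changes it requires (Fitch parsimony):
I: 2; II: 2; III: 1; IV: 2.
Total tree length = 7.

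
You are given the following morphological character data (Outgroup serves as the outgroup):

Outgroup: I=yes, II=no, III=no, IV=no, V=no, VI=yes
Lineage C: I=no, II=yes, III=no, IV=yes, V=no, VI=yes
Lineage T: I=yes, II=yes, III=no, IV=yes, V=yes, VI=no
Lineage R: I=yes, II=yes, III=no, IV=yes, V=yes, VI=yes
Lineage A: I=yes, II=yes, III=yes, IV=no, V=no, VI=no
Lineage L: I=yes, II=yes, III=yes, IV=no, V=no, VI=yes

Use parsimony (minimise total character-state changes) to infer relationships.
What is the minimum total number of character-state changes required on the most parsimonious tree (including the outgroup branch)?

7

Character polarity is set by the outgroup: the derived state is whichever differs from the outgroup's state, so for I, VI the derived state is 'no', and for the remaining characters it is 'yes'.
I: derived state 'no' in Lineage C only — an autapomorphy, so it tells us nothing about relationships among taxa.
II (derived state 'yes') is shared by all ingroup taxa — unites the whole ingroup.
Only Lineage A and Lineage L show the derived state 'yes' for III, supporting them as a clade.
Only Lineage C, Lineage R, and Lineage T show the derived state 'yes' for IV, supporting them as a clade.
V: derived state 'yes' in Lineage R and Lineage T only — synapomorphy for {Lineage R, Lineage T}.
VI groups Lineage A and Lineage T, which is incompatible with the clades supported by the remaining characters; treating it as convergent (homoplasy) costs fewer steps than any alternative tree.
Most parsimonious ingroup topology: ((Lineage C,(Lineage T,Lineage R)),(Lineage A,Lineage L)).
Changes per character on this tree: I: 1; II: 1; III: 1; IV: 1; V: 1; VI: 2.
Total = 7.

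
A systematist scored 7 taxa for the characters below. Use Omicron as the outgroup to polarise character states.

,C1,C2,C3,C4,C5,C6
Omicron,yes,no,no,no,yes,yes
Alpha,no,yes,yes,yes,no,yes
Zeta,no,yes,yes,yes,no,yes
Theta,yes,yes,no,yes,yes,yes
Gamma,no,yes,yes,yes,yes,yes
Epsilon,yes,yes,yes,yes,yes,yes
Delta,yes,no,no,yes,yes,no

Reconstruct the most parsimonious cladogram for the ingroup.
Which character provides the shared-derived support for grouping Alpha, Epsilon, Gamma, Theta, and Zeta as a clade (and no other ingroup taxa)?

Character polarity is set by the outgroup: the derived state is whichever differs from the outgroup's state, so for C1, C5, C6 the derived state is 'no', and for the remaining characters it is 'yes'.
C1: derived state 'no' in Alpha, Gamma, and Zeta only — synapomorphy for {Alpha, Gamma, Zeta}.
Only Alpha, Epsilon, Gamma, Theta, and Zeta show the derived state 'yes' for C2, supporting them as a clade.
Only Alpha, Epsilon, Gamma, and Zeta show the derived state 'yes' for C3, supporting them as a clade.
C4 (derived state 'yes') is shared by all ingroup taxa — unites the whole ingroup.
C5: derived state 'no' in Alpha and Zeta only — synapomorphy for {Alpha, Zeta}.
C6: derived state 'no' in Delta only — an autapomorphy, so it tells us nothing about relationships among taxa.
Most parsimonious ingroup topology: (((((Alpha,Zeta),Gamma),Epsilon),Theta),Delta).
The clade {Alpha, Epsilon, Gamma, Theta, Zeta} is supported by C2: its derived state 'yes' occurs in exactly those taxa and in no other taxon (including the outgroup).

C2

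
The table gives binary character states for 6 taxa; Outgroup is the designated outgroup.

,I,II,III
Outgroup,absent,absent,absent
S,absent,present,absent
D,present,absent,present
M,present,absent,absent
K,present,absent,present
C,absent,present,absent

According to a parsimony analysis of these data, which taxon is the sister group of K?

D

The outgroup has state 'absent' for every character, so 'present' is the derived state throughout.
I (derived state 'present') is shared by D, K, and M — a synapomorphy uniting that clade.
II (derived state 'present') is shared by C and S — a synapomorphy uniting that clade.
III (derived state 'present') is shared by D and K — a synapomorphy uniting that clade.
Most parsimonious ingroup topology: ((S,C),((D,K),M)).
K and D form a cherry on this tree, so they are sister taxa.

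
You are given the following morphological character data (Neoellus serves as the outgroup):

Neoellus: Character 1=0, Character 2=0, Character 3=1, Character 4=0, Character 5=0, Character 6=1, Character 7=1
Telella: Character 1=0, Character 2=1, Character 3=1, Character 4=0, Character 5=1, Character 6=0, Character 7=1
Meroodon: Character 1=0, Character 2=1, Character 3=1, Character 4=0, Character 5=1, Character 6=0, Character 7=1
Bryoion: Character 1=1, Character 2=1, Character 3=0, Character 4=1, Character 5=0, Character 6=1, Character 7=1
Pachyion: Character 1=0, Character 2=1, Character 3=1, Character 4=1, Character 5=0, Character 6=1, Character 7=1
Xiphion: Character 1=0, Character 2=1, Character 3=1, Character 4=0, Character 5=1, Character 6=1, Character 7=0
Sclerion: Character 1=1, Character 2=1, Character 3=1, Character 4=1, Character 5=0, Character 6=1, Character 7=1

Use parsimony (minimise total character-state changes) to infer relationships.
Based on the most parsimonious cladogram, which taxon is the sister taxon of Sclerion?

Character polarity is set by the outgroup: the derived state is whichever differs from the outgroup's state, so for Character 3, Character 6, Character 7 the derived state is '0', and for the remaining characters it is '1'.
Character 1: derived state '1' in Bryoion and Sclerion only — synapomorphy for {Bryoion, Sclerion}.
Character 2 (derived state '1') is shared by all ingroup taxa — unites the whole ingroup.
Character 3 (derived state '0') is unique to Bryoion (autapomorphy; uninformative for grouping).
Character 4: derived state '1' in Bryoion, Pachyion, and Sclerion only — synapomorphy for {Bryoion, Pachyion, Sclerion}.
Only Meroodon, Telella, and Xiphion show the derived state '1' for Character 5, supporting them as a clade.
Character 6: derived state '0' in Meroodon and Telella only — synapomorphy for {Meroodon, Telella}.
Character 7: derived state '0' in Xiphion only — an autapomorphy, so it tells us nothing about relationships among taxa.
Most parsimonious ingroup topology: (((Telella,Meroodon),Xiphion),((Bryoion,Sclerion),Pachyion)).
Sclerion and Bryoion form a cherry on this tree, so they are sister taxa.

Bryoion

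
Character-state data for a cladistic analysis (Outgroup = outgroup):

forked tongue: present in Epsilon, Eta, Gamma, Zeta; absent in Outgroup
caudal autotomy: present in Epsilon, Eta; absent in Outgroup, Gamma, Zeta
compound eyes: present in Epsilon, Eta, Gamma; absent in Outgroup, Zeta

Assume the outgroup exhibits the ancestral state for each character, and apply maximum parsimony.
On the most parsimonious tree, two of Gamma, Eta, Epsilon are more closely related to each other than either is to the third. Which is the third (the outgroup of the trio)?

The outgroup has state 'absent' for every character, so 'present' is the derived state throughout.
forked tongue (derived state 'present') is shared by all ingroup taxa — unites the whole ingroup.
caudal autotomy: derived state 'present' in Epsilon and Eta only — synapomorphy for {Epsilon, Eta}.
Only Epsilon, Eta, and Gamma show the derived state 'present' for compound eyes, supporting them as a clade.
Most parsimonious ingroup topology: (((Epsilon,Eta),Gamma),Zeta).
Epsilon and Eta share a more recent common ancestor with each other than either does with Gamma, so Gamma is the least closely related of the three.

Gamma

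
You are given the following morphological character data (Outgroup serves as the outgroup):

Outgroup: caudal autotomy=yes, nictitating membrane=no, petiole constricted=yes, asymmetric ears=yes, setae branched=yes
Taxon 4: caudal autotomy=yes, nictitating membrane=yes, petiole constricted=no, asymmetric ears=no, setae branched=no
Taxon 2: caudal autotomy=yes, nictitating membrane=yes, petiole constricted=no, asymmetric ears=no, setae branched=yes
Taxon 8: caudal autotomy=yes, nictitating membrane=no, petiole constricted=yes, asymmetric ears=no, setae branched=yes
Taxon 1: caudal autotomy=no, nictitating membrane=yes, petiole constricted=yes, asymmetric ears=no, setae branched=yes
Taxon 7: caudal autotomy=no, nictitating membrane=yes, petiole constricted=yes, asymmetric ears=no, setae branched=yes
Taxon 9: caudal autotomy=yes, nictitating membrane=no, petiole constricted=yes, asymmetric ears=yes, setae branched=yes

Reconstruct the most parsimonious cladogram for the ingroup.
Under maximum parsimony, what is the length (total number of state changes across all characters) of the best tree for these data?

5

Character polarity is set by the outgroup: the derived state is whichever differs from the outgroup's state, so for caudal autotomy, petiole constricted, asymmetric ears, setae branched the derived state is 'no', and for the remaining characters it is 'yes'.
Only Taxon 1 and Taxon 7 show the derived state 'no' for caudal autotomy, supporting them as a clade.
Only Taxon 1, Taxon 2, Taxon 4, and Taxon 7 show the derived state 'yes' for nictitating membrane, supporting them as a clade.
petiole constricted: derived state 'no' in Taxon 2 and Taxon 4 only — synapomorphy for {Taxon 2, Taxon 4}.
asymmetric ears (derived state 'no') is shared by Taxon 1, Taxon 2, Taxon 4, Taxon 7, and Taxon 8 — a synapomorphy uniting that clade.
setae branched: derived state 'no' in Taxon 4 only — an autapomorphy, so it tells us nothing about relationships among taxa.
Most parsimonious ingroup topology: ((((Taxon 4,Taxon 2),(Taxon 1,Taxon 7)),Taxon 8),Taxon 9).
Changes per character on this tree: caudal autotomy: 1; nictitating membrane: 1; petiole constricted: 1; asymmetric ears: 1; setae branched: 1.
Total = 5.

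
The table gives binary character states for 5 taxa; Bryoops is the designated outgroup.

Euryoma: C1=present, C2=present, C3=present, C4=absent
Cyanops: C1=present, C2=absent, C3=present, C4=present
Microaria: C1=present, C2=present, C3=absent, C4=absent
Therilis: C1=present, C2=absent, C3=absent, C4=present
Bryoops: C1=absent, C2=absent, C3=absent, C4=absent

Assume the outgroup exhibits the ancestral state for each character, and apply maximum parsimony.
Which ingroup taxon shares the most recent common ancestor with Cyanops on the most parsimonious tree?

The outgroup has state 'absent' for every character, so 'present' is the derived state throughout.
All ingroup taxa share the derived state 'present' for C1; it defines the ingroup but does not resolve relationships within it.
C2: derived state 'present' in Euryoma and Microaria only — synapomorphy for {Euryoma, Microaria}.
C3 (state 'present') occurs in Cyanops and Euryoma but conflicts with the nesting implied by the other characters — most parsimoniously interpreted as homoplasy.
Only Cyanops and Therilis show the derived state 'present' for C4, supporting them as a clade.
Most parsimonious ingroup topology: ((Euryoma,Microaria),(Therilis,Cyanops)).
Cyanops and Therilis form a cherry on this tree, so they are sister taxa.

Therilis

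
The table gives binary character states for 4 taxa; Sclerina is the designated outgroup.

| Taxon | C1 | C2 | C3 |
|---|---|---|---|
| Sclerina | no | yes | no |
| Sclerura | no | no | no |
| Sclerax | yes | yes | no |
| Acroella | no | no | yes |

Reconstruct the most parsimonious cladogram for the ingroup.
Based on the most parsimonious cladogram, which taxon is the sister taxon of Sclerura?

Character polarity is set by the outgroup: the derived state is whichever differs from the outgroup's state, so for C2 the derived state is 'no', and for the remaining characters it is 'yes'.
C1 (derived state 'yes') is unique to Sclerax (autapomorphy; uninformative for grouping).
C2 (derived state 'no') is shared by Acroella and Sclerura — a synapomorphy uniting that clade.
C3 (derived state 'yes') is unique to Acroella (autapomorphy; uninformative for grouping).
Most parsimonious ingroup topology: ((Sclerura,Acroella),Sclerax).
Sclerura and Acroella form a cherry on this tree, so they are sister taxa.

Acroella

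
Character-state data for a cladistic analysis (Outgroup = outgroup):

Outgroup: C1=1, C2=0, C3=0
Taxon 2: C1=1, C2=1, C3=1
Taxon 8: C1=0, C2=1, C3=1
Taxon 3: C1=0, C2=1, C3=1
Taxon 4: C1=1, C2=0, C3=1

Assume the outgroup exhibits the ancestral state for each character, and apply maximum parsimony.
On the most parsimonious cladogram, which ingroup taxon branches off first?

Taxon 4

Character polarity is set by the outgroup: the derived state is whichever differs from the outgroup's state, so for C1 the derived state is '0', and for the remaining characters it is '1'.
C1 (derived state '0') is shared by Taxon 3 and Taxon 8 — a synapomorphy uniting that clade.
C2: derived state '1' in Taxon 2, Taxon 3, and Taxon 8 only — synapomorphy for {Taxon 2, Taxon 3, Taxon 8}.
C3 (derived state '1') is shared by all ingroup taxa — unites the whole ingroup.
Most parsimonious ingroup topology: ((Taxon 2,(Taxon 8,Taxon 3)),Taxon 4).
Taxon 4 is sister to the clade containing all other ingroup taxa, so it is the earliest-diverging (most basal) ingroup lineage.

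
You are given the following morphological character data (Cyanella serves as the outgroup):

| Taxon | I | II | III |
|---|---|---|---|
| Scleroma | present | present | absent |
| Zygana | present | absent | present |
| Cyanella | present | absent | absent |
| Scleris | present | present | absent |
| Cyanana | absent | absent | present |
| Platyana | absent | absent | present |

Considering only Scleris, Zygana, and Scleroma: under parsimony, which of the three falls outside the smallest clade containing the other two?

Character polarity is set by the outgroup: the derived state is whichever differs from the outgroup's state, so for I the derived state is 'absent', and for the remaining characters it is 'present'.
I: derived state 'absent' in Cyanana and Platyana only — synapomorphy for {Cyanana, Platyana}.
II: derived state 'present' in Scleris and Scleroma only — synapomorphy for {Scleris, Scleroma}.
Only Cyanana, Platyana, and Zygana show the derived state 'present' for III, supporting them as a clade.
Most parsimonious ingroup topology: ((Scleris,Scleroma),((Cyanana,Platyana),Zygana)).
Scleroma and Scleris share a more recent common ancestor with each other than either does with Zygana, so Zygana is the least closely related of the three.

Zygana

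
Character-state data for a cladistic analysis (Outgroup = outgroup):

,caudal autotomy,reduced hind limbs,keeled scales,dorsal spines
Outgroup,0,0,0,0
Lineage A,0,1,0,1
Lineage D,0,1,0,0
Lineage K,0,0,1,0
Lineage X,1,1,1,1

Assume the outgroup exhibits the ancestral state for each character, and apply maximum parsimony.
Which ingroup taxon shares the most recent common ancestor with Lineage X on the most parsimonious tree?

The outgroup has state '0' for every character, so '1' is the derived state throughout.
caudal autotomy: derived state '1' in Lineage X only — an autapomorphy, so it tells us nothing about relationships among taxa.
reduced hind limbs: derived state '1' in Lineage A, Lineage D, and Lineage X only — synapomorphy for {Lineage A, Lineage D, Lineage X}.
keeled scales groups Lineage K and Lineage X, which is incompatible with the clades supported by the remaining characters; treating it as convergent (homoplasy) costs fewer steps than any alternative tree.
Only Lineage A and Lineage X show the derived state '1' for dorsal spines, supporting them as a clade.
Most parsimonious ingroup topology: (((Lineage X,Lineage A),Lineage D),Lineage K).
Lineage X and Lineage A form a cherry on this tree, so they are sister taxa.

Lineage A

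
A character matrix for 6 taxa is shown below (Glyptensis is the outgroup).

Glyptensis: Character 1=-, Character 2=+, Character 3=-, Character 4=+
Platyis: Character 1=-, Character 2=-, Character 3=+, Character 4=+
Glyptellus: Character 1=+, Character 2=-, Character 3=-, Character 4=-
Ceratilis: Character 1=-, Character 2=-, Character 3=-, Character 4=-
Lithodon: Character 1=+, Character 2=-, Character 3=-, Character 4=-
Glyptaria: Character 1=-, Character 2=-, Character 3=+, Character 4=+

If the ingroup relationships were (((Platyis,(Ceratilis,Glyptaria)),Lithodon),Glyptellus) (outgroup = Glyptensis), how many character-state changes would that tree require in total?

Map each character onto (((Platyis,(Ceratilis,Glyptaria)),Lithodon),Glyptellus) (rooted by Glyptensis) and count the minimum state changes it requires (Fitch parsimony):
Character 1: 2; Character 2: 1; Character 3: 2; Character 4: 3.
Total tree length = 8.

8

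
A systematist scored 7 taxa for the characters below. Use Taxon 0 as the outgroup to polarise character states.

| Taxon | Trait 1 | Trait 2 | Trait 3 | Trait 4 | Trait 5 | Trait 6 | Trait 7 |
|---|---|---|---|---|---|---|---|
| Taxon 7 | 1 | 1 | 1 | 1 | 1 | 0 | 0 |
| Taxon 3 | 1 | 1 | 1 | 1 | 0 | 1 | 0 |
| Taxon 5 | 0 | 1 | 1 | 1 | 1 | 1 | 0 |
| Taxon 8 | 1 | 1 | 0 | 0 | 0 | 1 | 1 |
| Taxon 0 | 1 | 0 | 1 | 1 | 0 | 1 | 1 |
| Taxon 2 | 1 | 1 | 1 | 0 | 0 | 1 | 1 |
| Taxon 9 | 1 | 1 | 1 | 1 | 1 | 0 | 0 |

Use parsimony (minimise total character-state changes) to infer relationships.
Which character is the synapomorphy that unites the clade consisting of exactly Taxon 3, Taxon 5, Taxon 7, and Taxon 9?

Trait 7

Character polarity is set by the outgroup: the derived state is whichever differs from the outgroup's state, so for Trait 1, Trait 3, Trait 4, Trait 6, Trait 7 the derived state is '0', and for the remaining characters it is '1'.
Trait 1: derived state '0' in Taxon 5 only — an autapomorphy, so it tells us nothing about relationships among taxa.
Trait 2 (derived state '1') is shared by all ingroup taxa — unites the whole ingroup.
Trait 3: derived state '0' in Taxon 8 only — an autapomorphy, so it tells us nothing about relationships among taxa.
Trait 4: derived state '0' in Taxon 2 and Taxon 8 only — synapomorphy for {Taxon 2, Taxon 8}.
Trait 5: derived state '1' in Taxon 5, Taxon 7, and Taxon 9 only — synapomorphy for {Taxon 5, Taxon 7, Taxon 9}.
Only Taxon 7 and Taxon 9 show the derived state '0' for Trait 6, supporting them as a clade.
Only Taxon 3, Taxon 5, Taxon 7, and Taxon 9 show the derived state '0' for Trait 7, supporting them as a clade.
Most parsimonious ingroup topology: ((((Taxon 7,Taxon 9),Taxon 5),Taxon 3),(Taxon 2,Taxon 8)).
The clade {Taxon 3, Taxon 5, Taxon 7, Taxon 9} is supported by Trait 7: its derived state '0' occurs in exactly those taxa and in no other taxon (including the outgroup).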